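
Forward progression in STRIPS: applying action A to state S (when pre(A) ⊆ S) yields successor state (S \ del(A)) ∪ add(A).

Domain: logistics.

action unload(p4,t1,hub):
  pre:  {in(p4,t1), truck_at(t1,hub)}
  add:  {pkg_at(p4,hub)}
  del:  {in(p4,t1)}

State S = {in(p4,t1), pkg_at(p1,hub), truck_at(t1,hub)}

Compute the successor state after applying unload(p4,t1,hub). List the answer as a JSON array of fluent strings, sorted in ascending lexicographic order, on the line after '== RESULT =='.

Compute (S \ del) ∪ add:
  pre ⊆ S: {in(p4,t1), truck_at(t1,hub)} ⊆ S  — applicable
  S \ del = {pkg_at(p1,hub), truck_at(t1,hub)}
  ∪ add   = {pkg_at(p1,hub), pkg_at(p4,hub), truck_at(t1,hub)}

== RESULT ==
["pkg_at(p1,hub)", "pkg_at(p4,hub)", "truck_at(t1,hub)"]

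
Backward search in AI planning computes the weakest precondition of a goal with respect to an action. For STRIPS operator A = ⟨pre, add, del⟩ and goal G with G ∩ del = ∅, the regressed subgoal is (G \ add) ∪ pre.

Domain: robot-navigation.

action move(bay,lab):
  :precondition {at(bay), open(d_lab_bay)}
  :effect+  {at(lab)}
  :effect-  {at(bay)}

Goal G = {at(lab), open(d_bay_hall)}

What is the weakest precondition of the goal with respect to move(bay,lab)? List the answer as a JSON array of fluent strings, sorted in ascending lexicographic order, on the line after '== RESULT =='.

Compute (G \ add) ∪ pre:
  G ∩ del = {}  (empty — regression defined)
  G \ add = {at(lab), open(d_bay_hall)} \ {at(lab)} = {open(d_bay_hall)}
  ∪ pre   = {open(d_bay_hall)} ∪ {at(bay), open(d_lab_bay)}
          = {at(bay), open(d_bay_hall), open(d_lab_bay)}

== RESULT ==
["at(bay)", "open(d_bay_hall)", "open(d_lab_bay)"]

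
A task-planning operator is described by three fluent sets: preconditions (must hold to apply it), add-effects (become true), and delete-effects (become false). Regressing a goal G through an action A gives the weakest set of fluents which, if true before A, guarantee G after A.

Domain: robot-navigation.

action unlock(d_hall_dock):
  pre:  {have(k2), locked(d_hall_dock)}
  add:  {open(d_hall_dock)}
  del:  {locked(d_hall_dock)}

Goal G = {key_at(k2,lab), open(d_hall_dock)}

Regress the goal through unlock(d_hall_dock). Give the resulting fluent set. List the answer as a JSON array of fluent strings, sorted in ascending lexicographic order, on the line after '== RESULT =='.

Regress:
  G ∩ del = {}  (empty — regression defined)
  G \ add = {key_at(k2,lab), open(d_hall_dock)} \ {open(d_hall_dock)} = {key_at(k2,lab)}
  ∪ pre   = {key_at(k2,lab)} ∪ {have(k2), locked(d_hall_dock)}
          = {have(k2), key_at(k2,lab), locked(d_hall_dock)}

== RESULT ==
["have(k2)", "key_at(k2,lab)", "locked(d_hall_dock)"]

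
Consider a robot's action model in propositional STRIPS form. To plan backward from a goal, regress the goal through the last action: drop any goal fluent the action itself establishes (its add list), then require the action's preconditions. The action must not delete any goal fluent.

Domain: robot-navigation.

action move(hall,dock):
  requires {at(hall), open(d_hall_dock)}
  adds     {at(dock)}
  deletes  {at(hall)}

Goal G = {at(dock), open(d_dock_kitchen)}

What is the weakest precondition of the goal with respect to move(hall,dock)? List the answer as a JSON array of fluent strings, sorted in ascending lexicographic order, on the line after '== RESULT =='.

Regress:
  G ∩ del = {}  (empty — regression defined)
  G \ add = {at(dock), open(d_dock_kitchen)} \ {at(dock)} = {open(d_dock_kitchen)}
  ∪ pre   = {open(d_dock_kitchen)} ∪ {at(hall), open(d_hall_dock)}
          = {at(hall), open(d_dock_kitchen), open(d_hall_dock)}

== RESULT ==
["at(hall)", "open(d_dock_kitchen)", "open(d_hall_dock)"]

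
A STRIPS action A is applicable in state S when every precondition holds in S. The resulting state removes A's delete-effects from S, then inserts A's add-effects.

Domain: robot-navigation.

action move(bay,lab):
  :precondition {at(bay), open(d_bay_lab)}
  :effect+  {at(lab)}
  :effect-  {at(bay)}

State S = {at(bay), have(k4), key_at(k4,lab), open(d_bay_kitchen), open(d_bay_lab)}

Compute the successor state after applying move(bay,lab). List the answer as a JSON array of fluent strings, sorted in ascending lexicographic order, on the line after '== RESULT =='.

Progress:
  pre ⊆ S: {at(bay), open(d_bay_lab)} ⊆ S  — applicable
  S \ del = {have(k4), key_at(k4,lab), open(d_bay_kitchen), open(d_bay_lab)}
  ∪ add   = {at(lab), have(k4), key_at(k4,lab), open(d_bay_kitchen), open(d_bay_lab)}

== RESULT ==
["at(lab)", "have(k4)", "key_at(k4,lab)", "open(d_bay_kitchen)", "open(d_bay_lab)"]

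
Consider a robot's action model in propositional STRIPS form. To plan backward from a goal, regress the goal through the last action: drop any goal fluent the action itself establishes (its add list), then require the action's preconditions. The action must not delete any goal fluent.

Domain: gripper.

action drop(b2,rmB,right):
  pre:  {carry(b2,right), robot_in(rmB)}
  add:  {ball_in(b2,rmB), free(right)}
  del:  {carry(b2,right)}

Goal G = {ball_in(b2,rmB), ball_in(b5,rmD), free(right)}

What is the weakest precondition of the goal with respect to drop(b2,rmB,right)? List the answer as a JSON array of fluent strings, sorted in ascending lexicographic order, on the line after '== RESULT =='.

Regress:
  G ∩ del = {}  (empty — regression defined)
  G \ add = {ball_in(b2,rmB), ball_in(b5,rmD), free(right)} \ {ball_in(b2,rmB), free(right)} = {ball_in(b5,rmD)}
  ∪ pre   = {ball_in(b5,rmD)} ∪ {carry(b2,right), robot_in(rmB)}
          = {ball_in(b5,rmD), carry(b2,right), robot_in(rmB)}

== RESULT ==
["ball_in(b5,rmD)", "carry(b2,right)", "robot_in(rmB)"]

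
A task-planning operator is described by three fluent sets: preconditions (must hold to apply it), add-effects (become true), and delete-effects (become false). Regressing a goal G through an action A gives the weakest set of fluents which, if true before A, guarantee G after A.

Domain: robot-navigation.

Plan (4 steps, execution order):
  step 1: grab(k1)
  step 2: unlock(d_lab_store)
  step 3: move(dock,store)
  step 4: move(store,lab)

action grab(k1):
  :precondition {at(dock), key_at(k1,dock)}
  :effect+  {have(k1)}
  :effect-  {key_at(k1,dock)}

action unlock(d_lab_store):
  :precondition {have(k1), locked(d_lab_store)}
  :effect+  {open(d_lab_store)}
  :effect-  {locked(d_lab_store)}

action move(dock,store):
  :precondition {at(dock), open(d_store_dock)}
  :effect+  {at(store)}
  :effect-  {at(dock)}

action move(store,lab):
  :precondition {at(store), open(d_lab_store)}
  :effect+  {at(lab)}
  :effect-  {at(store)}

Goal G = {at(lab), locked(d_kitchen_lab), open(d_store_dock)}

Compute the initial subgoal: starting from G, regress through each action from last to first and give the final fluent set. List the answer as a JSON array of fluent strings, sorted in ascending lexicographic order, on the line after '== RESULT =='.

Work backward from the goal:
  through step 4 (move(store,lab)): drop {at(lab)}, keep {locked(d_kitchen_lab), open(d_store_dock)}, require {at(store), open(d_lab_store)}
    → {at(store), locked(d_kitchen_lab), open(d_lab_store), open(d_store_dock)}
  through step 3 (move(dock,store)): drop {at(store)}, keep {locked(d_kitchen_lab), open(d_lab_store), open(d_store_dock)}, require {at(dock), open(d_store_dock)}
    → {at(dock), locked(d_kitchen_lab), open(d_lab_store), open(d_store_dock)}
  through step 2 (unlock(d_lab_store)): drop {open(d_lab_store)}, keep {at(dock), locked(d_kitchen_lab), open(d_store_dock)}, require {have(k1), locked(d_lab_store)}
    → {at(dock), have(k1), locked(d_kitchen_lab), locked(d_lab_store), open(d_store_dock)}
  through step 1 (grab(k1)): drop {have(k1)}, keep {at(dock), locked(d_kitchen_lab), locked(d_lab_store), open(d_store_dock)}, require {at(dock), key_at(k1,dock)}
    → {at(dock), key_at(k1,dock), locked(d_kitchen_lab), locked(d_lab_store), open(d_store_dock)}

== RESULT ==
["at(dock)", "key_at(k1,dock)", "locked(d_kitchen_lab)", "locked(d_lab_store)", "open(d_store_dock)"]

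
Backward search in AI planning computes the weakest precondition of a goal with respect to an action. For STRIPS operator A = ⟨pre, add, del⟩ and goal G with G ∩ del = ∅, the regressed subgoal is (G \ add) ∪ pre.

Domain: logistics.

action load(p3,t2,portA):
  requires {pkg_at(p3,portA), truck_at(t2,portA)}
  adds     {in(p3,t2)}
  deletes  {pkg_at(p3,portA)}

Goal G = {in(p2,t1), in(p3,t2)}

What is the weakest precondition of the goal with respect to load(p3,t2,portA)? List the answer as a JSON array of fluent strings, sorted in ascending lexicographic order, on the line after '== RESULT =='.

Regress:
  G ∩ del = {}  (empty — regression defined)
  G \ add = {in(p2,t1), in(p3,t2)} \ {in(p3,t2)} = {in(p2,t1)}
  ∪ pre   = {in(p2,t1)} ∪ {pkg_at(p3,portA), truck_at(t2,portA)}
          = {in(p2,t1), pkg_at(p3,portA), truck_at(t2,portA)}

== RESULT ==
["in(p2,t1)", "pkg_at(p3,portA)", "truck_at(t2,portA)"]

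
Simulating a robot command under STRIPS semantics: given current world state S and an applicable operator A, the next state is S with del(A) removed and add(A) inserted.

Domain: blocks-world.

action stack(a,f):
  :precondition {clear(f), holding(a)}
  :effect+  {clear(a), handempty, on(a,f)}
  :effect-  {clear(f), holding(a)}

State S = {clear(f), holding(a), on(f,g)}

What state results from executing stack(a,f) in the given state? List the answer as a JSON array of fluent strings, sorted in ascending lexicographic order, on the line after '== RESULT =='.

Progress:
  pre ⊆ S: {clear(f), holding(a)} ⊆ S  — applicable
  S \ del = {on(f,g)}
  ∪ add   = {clear(a), handempty, on(a,f), on(f,g)}

== RESULT ==
["clear(a)", "handempty", "on(a,f)", "on(f,g)"]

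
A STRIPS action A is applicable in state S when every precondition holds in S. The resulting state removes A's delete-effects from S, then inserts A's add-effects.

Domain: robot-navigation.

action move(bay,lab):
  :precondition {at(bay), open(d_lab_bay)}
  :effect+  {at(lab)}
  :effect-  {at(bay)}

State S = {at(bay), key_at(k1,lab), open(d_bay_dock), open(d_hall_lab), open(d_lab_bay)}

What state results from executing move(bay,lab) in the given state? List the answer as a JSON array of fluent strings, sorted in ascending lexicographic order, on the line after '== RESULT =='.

Progress:
  pre ⊆ S: {at(bay), open(d_lab_bay)} ⊆ S  — applicable
  S \ del = {key_at(k1,lab), open(d_bay_dock), open(d_hall_lab), open(d_lab_bay)}
  ∪ add   = {at(lab), key_at(k1,lab), open(d_bay_dock), open(d_hall_lab), open(d_lab_bay)}

== RESULT ==
["at(lab)", "key_at(k1,lab)", "open(d_bay_dock)", "open(d_hall_lab)", "open(d_lab_bay)"]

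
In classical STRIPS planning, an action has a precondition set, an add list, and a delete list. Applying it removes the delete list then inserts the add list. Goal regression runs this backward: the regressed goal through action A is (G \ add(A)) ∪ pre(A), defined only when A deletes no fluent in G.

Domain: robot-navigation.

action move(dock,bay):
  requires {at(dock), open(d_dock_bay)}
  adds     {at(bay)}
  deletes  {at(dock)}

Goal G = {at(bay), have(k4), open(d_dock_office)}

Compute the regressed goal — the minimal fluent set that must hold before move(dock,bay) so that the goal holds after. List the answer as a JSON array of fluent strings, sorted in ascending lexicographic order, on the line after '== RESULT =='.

Compute (G \ add) ∪ pre:
  G ∩ del = {}  (empty — regression defined)
  G \ add = {at(bay), have(k4), open(d_dock_office)} \ {at(bay)} = {have(k4), open(d_dock_office)}
  ∪ pre   = {have(k4), open(d_dock_office)} ∪ {at(dock), open(d_dock_bay)}
          = {at(dock), have(k4), open(d_dock_bay), open(d_dock_office)}

== RESULT ==
["at(dock)", "have(k4)", "open(d_dock_bay)", "open(d_dock_office)"]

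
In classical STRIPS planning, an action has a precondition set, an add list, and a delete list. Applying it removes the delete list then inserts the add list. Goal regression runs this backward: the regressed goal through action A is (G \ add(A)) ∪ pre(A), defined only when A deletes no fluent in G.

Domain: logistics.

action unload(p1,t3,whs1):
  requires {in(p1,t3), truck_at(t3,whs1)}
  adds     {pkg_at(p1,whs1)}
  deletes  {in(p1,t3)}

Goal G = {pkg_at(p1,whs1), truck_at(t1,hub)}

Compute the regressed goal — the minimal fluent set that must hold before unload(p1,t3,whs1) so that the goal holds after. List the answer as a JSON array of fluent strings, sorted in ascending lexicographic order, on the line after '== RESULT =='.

Regress:
  G ∩ del = {}  (empty — regression defined)
  G \ add = {pkg_at(p1,whs1), truck_at(t1,hub)} \ {pkg_at(p1,whs1)} = {truck_at(t1,hub)}
  ∪ pre   = {truck_at(t1,hub)} ∪ {in(p1,t3), truck_at(t3,whs1)}
          = {in(p1,t3), truck_at(t1,hub), truck_at(t3,whs1)}

== RESULT ==
["in(p1,t3)", "truck_at(t1,hub)", "truck_at(t3,whs1)"]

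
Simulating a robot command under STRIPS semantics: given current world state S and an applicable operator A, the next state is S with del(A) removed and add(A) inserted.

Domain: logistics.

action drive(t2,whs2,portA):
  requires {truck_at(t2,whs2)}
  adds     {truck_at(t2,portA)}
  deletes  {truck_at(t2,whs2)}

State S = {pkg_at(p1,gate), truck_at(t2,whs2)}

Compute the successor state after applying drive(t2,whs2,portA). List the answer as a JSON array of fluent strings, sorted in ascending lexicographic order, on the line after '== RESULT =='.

Compute (S \ del) ∪ add:
  pre ⊆ S: {truck_at(t2,whs2)} ⊆ S  — applicable
  S \ del = {pkg_at(p1,gate)}
  ∪ add   = {pkg_at(p1,gate), truck_at(t2,portA)}

== RESULT ==
["pkg_at(p1,gate)", "truck_at(t2,portA)"]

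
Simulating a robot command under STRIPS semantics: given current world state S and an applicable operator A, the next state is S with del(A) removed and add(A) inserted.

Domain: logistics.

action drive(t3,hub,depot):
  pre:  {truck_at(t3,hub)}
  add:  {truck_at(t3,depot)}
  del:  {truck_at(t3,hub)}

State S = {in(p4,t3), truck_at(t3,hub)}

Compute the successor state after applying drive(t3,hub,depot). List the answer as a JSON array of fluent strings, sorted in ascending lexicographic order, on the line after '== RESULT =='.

Compute (S \ del) ∪ add:
  pre ⊆ S: {truck_at(t3,hub)} ⊆ S  — applicable
  S \ del = {in(p4,t3)}
  ∪ add   = {in(p4,t3), truck_at(t3,depot)}

== RESULT ==
["in(p4,t3)", "truck_at(t3,depot)"]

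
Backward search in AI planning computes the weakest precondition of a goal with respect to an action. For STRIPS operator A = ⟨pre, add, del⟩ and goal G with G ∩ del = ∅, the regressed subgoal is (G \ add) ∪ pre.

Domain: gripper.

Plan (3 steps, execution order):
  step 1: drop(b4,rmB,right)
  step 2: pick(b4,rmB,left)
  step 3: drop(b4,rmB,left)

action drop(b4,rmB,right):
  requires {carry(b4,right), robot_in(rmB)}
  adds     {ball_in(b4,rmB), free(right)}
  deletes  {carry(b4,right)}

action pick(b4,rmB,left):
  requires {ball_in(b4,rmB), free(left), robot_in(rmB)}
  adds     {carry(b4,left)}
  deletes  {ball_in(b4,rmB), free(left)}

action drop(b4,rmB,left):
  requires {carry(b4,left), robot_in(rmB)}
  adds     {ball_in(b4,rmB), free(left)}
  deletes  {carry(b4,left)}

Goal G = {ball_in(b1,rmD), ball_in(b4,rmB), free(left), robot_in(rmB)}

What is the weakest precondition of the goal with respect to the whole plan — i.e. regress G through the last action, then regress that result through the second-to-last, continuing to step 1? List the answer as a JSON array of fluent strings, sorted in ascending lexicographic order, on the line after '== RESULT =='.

Work backward from the goal:
  through step 3 (drop(b4,rmB,left)): drop {ball_in(b4,rmB), free(left)}, keep {ball_in(b1,rmD), robot_in(rmB)}, require {carry(b4,left), robot_in(rmB)}
    → {ball_in(b1,rmD), carry(b4,left), robot_in(rmB)}
  through step 2 (pick(b4,rmB,left)): drop {carry(b4,left)}, keep {ball_in(b1,rmD), robot_in(rmB)}, require {ball_in(b4,rmB), free(left), robot_in(rmB)}
    → {ball_in(b1,rmD), ball_in(b4,rmB), free(left), robot_in(rmB)}
  through step 1 (drop(b4,rmB,right)): drop {ball_in(b4,rmB)}, keep {ball_in(b1,rmD), free(left), robot_in(rmB)}, require {carry(b4,right), robot_in(rmB)}
    → {ball_in(b1,rmD), carry(b4,right), free(left), robot_in(rmB)}

== RESULT ==
["ball_in(b1,rmD)", "carry(b4,right)", "free(left)", "robot_in(rmB)"]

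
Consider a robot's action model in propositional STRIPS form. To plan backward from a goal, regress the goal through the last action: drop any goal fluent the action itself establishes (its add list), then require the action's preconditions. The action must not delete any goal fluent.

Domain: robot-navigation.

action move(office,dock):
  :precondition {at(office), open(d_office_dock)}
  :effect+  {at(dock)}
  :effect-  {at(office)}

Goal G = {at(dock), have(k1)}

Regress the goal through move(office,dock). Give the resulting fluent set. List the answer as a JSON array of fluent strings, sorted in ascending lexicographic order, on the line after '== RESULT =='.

Compute (G \ add) ∪ pre:
  G ∩ del = {}  (empty — regression defined)
  G \ add = {at(dock), have(k1)} \ {at(dock)} = {have(k1)}
  ∪ pre   = {have(k1)} ∪ {at(office), open(d_office_dock)}
          = {at(office), have(k1), open(d_office_dock)}

== RESULT ==
["at(office)", "have(k1)", "open(d_office_dock)"]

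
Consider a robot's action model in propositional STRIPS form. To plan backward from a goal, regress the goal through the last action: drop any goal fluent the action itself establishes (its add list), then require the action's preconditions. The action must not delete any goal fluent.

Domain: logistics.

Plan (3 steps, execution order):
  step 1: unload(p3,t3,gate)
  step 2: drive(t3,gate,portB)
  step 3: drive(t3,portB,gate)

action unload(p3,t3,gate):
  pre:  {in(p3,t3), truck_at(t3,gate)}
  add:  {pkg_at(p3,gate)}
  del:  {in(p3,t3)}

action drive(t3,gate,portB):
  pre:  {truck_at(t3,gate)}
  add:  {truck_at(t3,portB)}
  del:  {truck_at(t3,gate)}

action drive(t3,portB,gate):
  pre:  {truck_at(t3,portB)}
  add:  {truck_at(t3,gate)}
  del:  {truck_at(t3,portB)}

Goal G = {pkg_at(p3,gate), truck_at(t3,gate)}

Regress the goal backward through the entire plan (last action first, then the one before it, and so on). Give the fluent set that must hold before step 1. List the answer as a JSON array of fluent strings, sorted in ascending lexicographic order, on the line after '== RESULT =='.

Regress step by step:
  through step 3 (drive(t3,portB,gate)): drop {truck_at(t3,gate)}, keep {pkg_at(p3,gate)}, require {truck_at(t3,portB)}
    → {pkg_at(p3,gate), truck_at(t3,portB)}
  through step 2 (drive(t3,gate,portB)): drop {truck_at(t3,portB)}, keep {pkg_at(p3,gate)}, require {truck_at(t3,gate)}
    → {pkg_at(p3,gate), truck_at(t3,gate)}
  through step 1 (unload(p3,t3,gate)): drop {pkg_at(p3,gate)}, keep {truck_at(t3,gate)}, require {in(p3,t3), truck_at(t3,gate)}
    → {in(p3,t3), truck_at(t3,gate)}

== RESULT ==
["in(p3,t3)", "truck_at(t3,gate)"]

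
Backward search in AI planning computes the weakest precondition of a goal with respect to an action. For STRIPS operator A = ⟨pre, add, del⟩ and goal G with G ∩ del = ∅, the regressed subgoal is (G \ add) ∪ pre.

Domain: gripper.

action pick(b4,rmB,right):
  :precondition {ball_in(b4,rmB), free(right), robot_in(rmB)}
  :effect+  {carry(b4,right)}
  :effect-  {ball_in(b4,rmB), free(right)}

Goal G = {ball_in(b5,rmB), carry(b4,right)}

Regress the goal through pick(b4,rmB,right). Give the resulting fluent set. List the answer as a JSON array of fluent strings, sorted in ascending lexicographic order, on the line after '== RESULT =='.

Regress:
  G ∩ del = {}  (empty — regression defined)
  G \ add = {ball_in(b5,rmB), carry(b4,right)} \ {carry(b4,right)} = {ball_in(b5,rmB)}
  ∪ pre   = {ball_in(b5,rmB)} ∪ {ball_in(b4,rmB), free(right), robot_in(rmB)}
          = {ball_in(b4,rmB), ball_in(b5,rmB), free(right), robot_in(rmB)}

== RESULT ==
["ball_in(b4,rmB)", "ball_in(b5,rmB)", "free(right)", "robot_in(rmB)"]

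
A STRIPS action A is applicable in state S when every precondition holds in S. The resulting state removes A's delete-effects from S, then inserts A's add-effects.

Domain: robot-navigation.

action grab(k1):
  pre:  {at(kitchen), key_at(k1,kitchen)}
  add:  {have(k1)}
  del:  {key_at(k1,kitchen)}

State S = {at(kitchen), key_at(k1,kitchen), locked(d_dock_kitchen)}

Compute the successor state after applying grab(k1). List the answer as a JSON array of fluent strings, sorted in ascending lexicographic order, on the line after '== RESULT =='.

Progress:
  pre ⊆ S: {at(kitchen), key_at(k1,kitchen)} ⊆ S  — applicable
  S \ del = {at(kitchen), locked(d_dock_kitchen)}
  ∪ add   = {at(kitchen), have(k1), locked(d_dock_kitchen)}

== RESULT ==
["at(kitchen)", "have(k1)", "locked(d_dock_kitchen)"]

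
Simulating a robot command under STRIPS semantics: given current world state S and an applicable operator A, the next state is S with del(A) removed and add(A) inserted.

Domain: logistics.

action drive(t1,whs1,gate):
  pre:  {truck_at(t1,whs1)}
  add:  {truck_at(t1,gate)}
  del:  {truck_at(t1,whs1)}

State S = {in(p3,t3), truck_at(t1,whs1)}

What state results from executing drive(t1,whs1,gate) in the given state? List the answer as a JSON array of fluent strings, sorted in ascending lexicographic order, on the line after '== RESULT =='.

Compute (S \ del) ∪ add:
  pre ⊆ S: {truck_at(t1,whs1)} ⊆ S  — applicable
  S \ del = {in(p3,t3)}
  ∪ add   = {in(p3,t3), truck_at(t1,gate)}

== RESULT ==
["in(p3,t3)", "truck_at(t1,gate)"]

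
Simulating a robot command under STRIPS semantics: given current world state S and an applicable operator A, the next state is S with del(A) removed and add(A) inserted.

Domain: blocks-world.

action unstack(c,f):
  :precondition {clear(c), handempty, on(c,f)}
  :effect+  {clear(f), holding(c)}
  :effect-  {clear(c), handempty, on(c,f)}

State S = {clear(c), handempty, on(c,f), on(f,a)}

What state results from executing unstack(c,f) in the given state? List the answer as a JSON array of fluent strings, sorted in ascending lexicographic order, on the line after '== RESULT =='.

Compute (S \ del) ∪ add:
  pre ⊆ S: {clear(c), handempty, on(c,f)} ⊆ S  — applicable
  S \ del = {on(f,a)}
  ∪ add   = {clear(f), holding(c), on(f,a)}

== RESULT ==
["clear(f)", "holding(c)", "on(f,a)"]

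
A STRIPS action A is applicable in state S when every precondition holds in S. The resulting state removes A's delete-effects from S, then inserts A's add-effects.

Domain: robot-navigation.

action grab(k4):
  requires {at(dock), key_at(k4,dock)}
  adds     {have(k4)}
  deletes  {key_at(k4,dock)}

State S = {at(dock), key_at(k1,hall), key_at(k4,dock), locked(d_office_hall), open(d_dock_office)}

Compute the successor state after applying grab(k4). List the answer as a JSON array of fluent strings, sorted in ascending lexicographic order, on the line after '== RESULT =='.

Compute (S \ del) ∪ add:
  pre ⊆ S: {at(dock), key_at(k4,dock)} ⊆ S  — applicable
  S \ del = {at(dock), key_at(k1,hall), locked(d_office_hall), open(d_dock_office)}
  ∪ add   = {at(dock), have(k4), key_at(k1,hall), locked(d_office_hall), open(d_dock_office)}

== RESULT ==
["at(dock)", "have(k4)", "key_at(k1,hall)", "locked(d_office_hall)", "open(d_dock_office)"]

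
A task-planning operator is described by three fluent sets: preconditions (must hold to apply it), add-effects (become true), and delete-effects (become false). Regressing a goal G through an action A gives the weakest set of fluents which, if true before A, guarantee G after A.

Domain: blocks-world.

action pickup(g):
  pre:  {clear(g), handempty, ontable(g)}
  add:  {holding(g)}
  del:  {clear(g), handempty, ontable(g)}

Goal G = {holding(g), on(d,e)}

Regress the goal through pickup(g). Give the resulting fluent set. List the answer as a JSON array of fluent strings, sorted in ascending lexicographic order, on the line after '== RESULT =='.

Compute (G \ add) ∪ pre:
  G ∩ del = {}  (empty — regression defined)
  G \ add = {holding(g), on(d,e)} \ {holding(g)} = {on(d,e)}
  ∪ pre   = {on(d,e)} ∪ {clear(g), handempty, ontable(g)}
          = {clear(g), handempty, on(d,e), ontable(g)}

== RESULT ==
["clear(g)", "handempty", "on(d,e)", "ontable(g)"]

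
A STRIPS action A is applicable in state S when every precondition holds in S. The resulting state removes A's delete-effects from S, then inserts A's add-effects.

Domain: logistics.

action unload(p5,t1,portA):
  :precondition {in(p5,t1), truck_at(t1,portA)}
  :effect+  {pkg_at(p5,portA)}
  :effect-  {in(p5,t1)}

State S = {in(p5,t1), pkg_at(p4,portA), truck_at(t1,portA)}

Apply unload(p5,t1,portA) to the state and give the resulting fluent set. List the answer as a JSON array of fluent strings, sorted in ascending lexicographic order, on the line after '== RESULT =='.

Progress:
  pre ⊆ S: {in(p5,t1), truck_at(t1,portA)} ⊆ S  — applicable
  S \ del = {pkg_at(p4,portA), truck_at(t1,portA)}
  ∪ add   = {pkg_at(p4,portA), pkg_at(p5,portA), truck_at(t1,portA)}

== RESULT ==
["pkg_at(p4,portA)", "pkg_at(p5,portA)", "truck_at(t1,portA)"]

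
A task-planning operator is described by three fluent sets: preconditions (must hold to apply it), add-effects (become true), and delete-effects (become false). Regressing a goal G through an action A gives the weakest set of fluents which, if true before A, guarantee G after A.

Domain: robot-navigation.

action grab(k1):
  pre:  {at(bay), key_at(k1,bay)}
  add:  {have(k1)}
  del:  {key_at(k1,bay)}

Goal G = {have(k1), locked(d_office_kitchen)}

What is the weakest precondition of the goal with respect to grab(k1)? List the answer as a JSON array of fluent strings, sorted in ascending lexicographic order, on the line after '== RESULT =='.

Regress:
  G ∩ del = {}  (empty — regression defined)
  G \ add = {have(k1), locked(d_office_kitchen)} \ {have(k1)} = {locked(d_office_kitchen)}
  ∪ pre   = {locked(d_office_kitchen)} ∪ {at(bay), key_at(k1,bay)}
          = {at(bay), key_at(k1,bay), locked(d_office_kitchen)}

== RESULT ==
["at(bay)", "key_at(k1,bay)", "locked(d_office_kitchen)"]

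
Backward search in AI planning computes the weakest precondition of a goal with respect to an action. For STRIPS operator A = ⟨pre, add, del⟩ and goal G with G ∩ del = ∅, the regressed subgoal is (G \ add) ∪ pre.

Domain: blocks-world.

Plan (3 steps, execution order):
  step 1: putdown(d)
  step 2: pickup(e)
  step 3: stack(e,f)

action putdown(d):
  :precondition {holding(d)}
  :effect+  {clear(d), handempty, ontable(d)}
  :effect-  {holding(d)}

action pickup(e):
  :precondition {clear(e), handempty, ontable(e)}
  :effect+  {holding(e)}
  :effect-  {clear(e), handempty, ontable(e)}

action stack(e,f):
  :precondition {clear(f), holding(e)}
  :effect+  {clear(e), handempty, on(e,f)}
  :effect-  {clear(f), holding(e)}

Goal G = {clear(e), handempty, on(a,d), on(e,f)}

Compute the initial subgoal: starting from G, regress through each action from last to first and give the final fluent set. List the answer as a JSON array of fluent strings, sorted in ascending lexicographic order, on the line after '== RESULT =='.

Work backward from the goal:
  through step 3 (stack(e,f)): drop {clear(e), handempty, on(e,f)}, keep {on(a,d)}, require {clear(f), holding(e)}
    → {clear(f), holding(e), on(a,d)}
  through step 2 (pickup(e)): drop {holding(e)}, keep {clear(f), on(a,d)}, require {clear(e), handempty, ontable(e)}
    → {clear(e), clear(f), handempty, on(a,d), ontable(e)}
  through step 1 (putdown(d)): drop {handempty}, keep {clear(e), clear(f), on(a,d), ontable(e)}, require {holding(d)}
    → {clear(e), clear(f), holding(d), on(a,d), ontable(e)}

== RESULT ==
["clear(e)", "clear(f)", "holding(d)", "on(a,d)", "ontable(e)"]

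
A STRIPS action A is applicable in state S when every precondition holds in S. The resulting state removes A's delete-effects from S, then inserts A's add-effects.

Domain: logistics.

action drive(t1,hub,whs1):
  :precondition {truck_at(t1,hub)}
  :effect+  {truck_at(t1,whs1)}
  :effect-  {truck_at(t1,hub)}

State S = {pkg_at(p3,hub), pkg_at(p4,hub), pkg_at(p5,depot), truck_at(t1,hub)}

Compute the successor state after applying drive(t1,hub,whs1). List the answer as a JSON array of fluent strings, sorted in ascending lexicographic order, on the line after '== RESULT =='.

Progress:
  pre ⊆ S: {truck_at(t1,hub)} ⊆ S  — applicable
  S \ del = {pkg_at(p3,hub), pkg_at(p4,hub), pkg_at(p5,depot)}
  ∪ add   = {pkg_at(p3,hub), pkg_at(p4,hub), pkg_at(p5,depot), truck_at(t1,whs1)}

== RESULT ==
["pkg_at(p3,hub)", "pkg_at(p4,hub)", "pkg_at(p5,depot)", "truck_at(t1,whs1)"]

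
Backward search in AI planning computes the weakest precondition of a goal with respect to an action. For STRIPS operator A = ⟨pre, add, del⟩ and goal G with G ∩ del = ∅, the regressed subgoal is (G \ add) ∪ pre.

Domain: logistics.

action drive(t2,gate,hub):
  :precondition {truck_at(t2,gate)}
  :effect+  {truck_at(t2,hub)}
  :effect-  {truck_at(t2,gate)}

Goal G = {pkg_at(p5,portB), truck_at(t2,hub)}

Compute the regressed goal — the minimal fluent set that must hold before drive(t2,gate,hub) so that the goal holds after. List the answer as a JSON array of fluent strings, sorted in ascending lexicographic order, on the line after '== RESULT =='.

Compute (G \ add) ∪ pre:
  G ∩ del = {}  (empty — regression defined)
  G \ add = {pkg_at(p5,portB), truck_at(t2,hub)} \ {truck_at(t2,hub)} = {pkg_at(p5,portB)}
  ∪ pre   = {pkg_at(p5,portB)} ∪ {truck_at(t2,gate)}
          = {pkg_at(p5,portB), truck_at(t2,gate)}

== RESULT ==
["pkg_at(p5,portB)", "truck_at(t2,gate)"]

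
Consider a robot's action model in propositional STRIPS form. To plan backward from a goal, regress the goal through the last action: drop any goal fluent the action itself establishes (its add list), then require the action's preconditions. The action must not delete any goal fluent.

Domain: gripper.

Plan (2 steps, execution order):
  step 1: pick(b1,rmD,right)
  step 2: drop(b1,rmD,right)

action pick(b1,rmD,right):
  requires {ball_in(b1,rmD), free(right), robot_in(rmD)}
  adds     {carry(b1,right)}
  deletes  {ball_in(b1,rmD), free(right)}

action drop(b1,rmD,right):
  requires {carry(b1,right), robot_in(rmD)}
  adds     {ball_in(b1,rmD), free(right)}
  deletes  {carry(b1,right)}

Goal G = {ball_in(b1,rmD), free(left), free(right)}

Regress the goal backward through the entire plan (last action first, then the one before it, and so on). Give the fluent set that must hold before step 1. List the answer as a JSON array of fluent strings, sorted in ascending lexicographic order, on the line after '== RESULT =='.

Work backward from the goal:
  through step 2 (drop(b1,rmD,right)): drop {ball_in(b1,rmD), free(right)}, keep {free(left)}, require {carry(b1,right), robot_in(rmD)}
    → {carry(b1,right), free(left), robot_in(rmD)}
  through step 1 (pick(b1,rmD,right)): drop {carry(b1,right)}, keep {free(left), robot_in(rmD)}, require {ball_in(b1,rmD), free(right), robot_in(rmD)}
    → {ball_in(b1,rmD), free(left), free(right), robot_in(rmD)}

== RESULT ==
["ball_in(b1,rmD)", "free(left)", "free(right)", "robot_in(rmD)"]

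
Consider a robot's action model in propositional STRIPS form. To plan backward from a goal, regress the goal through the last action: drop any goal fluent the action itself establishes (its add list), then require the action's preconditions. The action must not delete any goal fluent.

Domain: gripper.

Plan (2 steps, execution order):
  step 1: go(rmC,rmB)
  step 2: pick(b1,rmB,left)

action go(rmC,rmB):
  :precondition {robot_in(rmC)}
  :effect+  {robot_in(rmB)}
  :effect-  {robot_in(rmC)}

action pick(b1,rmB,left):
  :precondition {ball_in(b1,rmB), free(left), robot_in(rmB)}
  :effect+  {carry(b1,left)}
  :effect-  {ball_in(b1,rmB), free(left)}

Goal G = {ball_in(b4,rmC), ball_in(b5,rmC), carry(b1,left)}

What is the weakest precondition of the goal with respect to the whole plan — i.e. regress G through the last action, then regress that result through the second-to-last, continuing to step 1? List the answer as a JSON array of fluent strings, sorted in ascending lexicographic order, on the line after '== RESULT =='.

Regress step by step:
  through step 2 (pick(b1,rmB,left)): drop {carry(b1,left)}, keep {ball_in(b4,rmC), ball_in(b5,rmC)}, require {ball_in(b1,rmB), free(left), robot_in(rmB)}
    → {ball_in(b1,rmB), ball_in(b4,rmC), ball_in(b5,rmC), free(left), robot_in(rmB)}
  through step 1 (go(rmC,rmB)): drop {robot_in(rmB)}, keep {ball_in(b1,rmB), ball_in(b4,rmC), ball_in(b5,rmC), free(left)}, require {robot_in(rmC)}
    → {ball_in(b1,rmB), ball_in(b4,rmC), ball_in(b5,rmC), free(left), robot_in(rmC)}

== RESULT ==
["ball_in(b1,rmB)", "ball_in(b4,rmC)", "ball_in(b5,rmC)", "free(left)", "robot_in(rmC)"]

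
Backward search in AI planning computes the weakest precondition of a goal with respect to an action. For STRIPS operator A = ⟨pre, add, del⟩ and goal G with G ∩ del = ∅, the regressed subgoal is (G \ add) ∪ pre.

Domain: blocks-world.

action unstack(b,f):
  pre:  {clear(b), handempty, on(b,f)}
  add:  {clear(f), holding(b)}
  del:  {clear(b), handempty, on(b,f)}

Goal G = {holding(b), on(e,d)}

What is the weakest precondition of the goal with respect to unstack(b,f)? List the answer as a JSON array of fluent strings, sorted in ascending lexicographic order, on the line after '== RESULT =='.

Regress:
  G ∩ del = {}  (empty — regression defined)
  G \ add = {holding(b), on(e,d)} \ {clear(f), holding(b)} = {on(e,d)}
  ∪ pre   = {on(e,d)} ∪ {clear(b), handempty, on(b,f)}
          = {clear(b), handempty, on(b,f), on(e,d)}

== RESULT ==
["clear(b)", "handempty", "on(b,f)", "on(e,d)"]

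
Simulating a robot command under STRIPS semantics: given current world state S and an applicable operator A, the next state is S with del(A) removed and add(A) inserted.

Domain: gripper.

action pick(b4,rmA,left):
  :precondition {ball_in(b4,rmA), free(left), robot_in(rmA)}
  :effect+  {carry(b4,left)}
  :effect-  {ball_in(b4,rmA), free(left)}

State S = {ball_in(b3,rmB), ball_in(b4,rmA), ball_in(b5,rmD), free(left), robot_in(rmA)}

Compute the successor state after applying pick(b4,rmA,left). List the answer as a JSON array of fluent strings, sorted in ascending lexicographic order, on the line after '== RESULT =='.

Progress:
  pre ⊆ S: {ball_in(b4,rmA), free(left), robot_in(rmA)} ⊆ S  — applicable
  S \ del = {ball_in(b3,rmB), ball_in(b5,rmD), robot_in(rmA)}
  ∪ add   = {ball_in(b3,rmB), ball_in(b5,rmD), carry(b4,left), robot_in(rmA)}

== RESULT ==
["ball_in(b3,rmB)", "ball_in(b5,rmD)", "carry(b4,left)", "robot_in(rmA)"]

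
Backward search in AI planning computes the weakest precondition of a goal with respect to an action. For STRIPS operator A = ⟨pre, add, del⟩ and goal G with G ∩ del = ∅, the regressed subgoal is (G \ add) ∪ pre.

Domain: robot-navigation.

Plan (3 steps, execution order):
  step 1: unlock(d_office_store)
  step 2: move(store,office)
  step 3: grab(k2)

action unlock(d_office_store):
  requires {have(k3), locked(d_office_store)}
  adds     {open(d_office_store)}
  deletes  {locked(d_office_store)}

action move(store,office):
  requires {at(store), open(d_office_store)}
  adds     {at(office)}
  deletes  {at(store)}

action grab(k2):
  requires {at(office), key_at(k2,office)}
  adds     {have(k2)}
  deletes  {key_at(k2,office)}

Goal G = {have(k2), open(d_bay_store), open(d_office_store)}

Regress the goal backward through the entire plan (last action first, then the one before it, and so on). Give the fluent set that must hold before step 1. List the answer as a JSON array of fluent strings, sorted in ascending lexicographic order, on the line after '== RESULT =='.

Regress step by step:
  through step 3 (grab(k2)): drop {have(k2)}, keep {open(d_bay_store), open(d_office_store)}, require {at(office), key_at(k2,office)}
    → {at(office), key_at(k2,office), open(d_bay_store), open(d_office_store)}
  through step 2 (move(store,office)): drop {at(office)}, keep {key_at(k2,office), open(d_bay_store), open(d_office_store)}, require {at(store), open(d_office_store)}
    → {at(store), key_at(k2,office), open(d_bay_store), open(d_office_store)}
  through step 1 (unlock(d_office_store)): drop {open(d_office_store)}, keep {at(store), key_at(k2,office), open(d_bay_store)}, require {have(k3), locked(d_office_store)}
    → {at(store), have(k3), key_at(k2,office), locked(d_office_store), open(d_bay_store)}

== RESULT ==
["at(store)", "have(k3)", "key_at(k2,office)", "locked(d_office_store)", "open(d_bay_store)"]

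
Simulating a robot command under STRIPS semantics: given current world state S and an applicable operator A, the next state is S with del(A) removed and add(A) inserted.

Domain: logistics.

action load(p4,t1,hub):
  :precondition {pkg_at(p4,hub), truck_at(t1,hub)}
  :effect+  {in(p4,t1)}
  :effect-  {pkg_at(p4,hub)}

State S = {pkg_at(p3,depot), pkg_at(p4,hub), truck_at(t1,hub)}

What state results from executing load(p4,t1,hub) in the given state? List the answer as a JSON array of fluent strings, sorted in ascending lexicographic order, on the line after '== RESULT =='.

Compute (S \ del) ∪ add:
  pre ⊆ S: {pkg_at(p4,hub), truck_at(t1,hub)} ⊆ S  — applicable
  S \ del = {pkg_at(p3,depot), truck_at(t1,hub)}
  ∪ add   = {in(p4,t1), pkg_at(p3,depot), truck_at(t1,hub)}

== RESULT ==
["in(p4,t1)", "pkg_at(p3,depot)", "truck_at(t1,hub)"]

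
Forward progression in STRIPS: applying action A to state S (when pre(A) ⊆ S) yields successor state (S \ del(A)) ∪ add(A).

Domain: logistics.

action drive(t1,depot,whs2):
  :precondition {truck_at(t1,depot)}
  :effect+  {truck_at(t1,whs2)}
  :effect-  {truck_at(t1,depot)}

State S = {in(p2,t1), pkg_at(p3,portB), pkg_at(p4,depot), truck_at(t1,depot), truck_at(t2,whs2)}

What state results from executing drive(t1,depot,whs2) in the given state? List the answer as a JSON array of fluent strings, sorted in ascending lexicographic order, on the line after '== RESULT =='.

Progress:
  pre ⊆ S: {truck_at(t1,depot)} ⊆ S  — applicable
  S \ del = {in(p2,t1), pkg_at(p3,portB), pkg_at(p4,depot), truck_at(t2,whs2)}
  ∪ add   = {in(p2,t1), pkg_at(p3,portB), pkg_at(p4,depot), truck_at(t1,whs2), truck_at(t2,whs2)}

== RESULT ==
["in(p2,t1)", "pkg_at(p3,portB)", "pkg_at(p4,depot)", "truck_at(t1,whs2)", "truck_at(t2,whs2)"]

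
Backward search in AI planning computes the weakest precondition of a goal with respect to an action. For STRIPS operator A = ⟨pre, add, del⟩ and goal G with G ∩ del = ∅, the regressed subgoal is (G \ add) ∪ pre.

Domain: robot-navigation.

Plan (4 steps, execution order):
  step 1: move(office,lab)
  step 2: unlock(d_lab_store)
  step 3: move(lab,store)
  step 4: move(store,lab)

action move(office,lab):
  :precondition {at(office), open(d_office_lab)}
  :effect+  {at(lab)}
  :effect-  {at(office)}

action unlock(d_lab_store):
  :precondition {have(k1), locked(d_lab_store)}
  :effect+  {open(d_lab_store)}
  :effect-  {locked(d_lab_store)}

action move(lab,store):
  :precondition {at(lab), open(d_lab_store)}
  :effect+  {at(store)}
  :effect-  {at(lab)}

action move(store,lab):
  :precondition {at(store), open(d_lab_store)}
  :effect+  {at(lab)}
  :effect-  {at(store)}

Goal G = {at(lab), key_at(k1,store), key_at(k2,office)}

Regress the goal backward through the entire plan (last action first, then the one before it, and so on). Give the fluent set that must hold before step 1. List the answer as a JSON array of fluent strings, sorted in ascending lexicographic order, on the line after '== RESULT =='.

Work backward from the goal:
  through step 4 (move(store,lab)): drop {at(lab)}, keep {key_at(k1,store), key_at(k2,office)}, require {at(store), open(d_lab_store)}
    → {at(store), key_at(k1,store), key_at(k2,office), open(d_lab_store)}
  through step 3 (move(lab,store)): drop {at(store)}, keep {key_at(k1,store), key_at(k2,office), open(d_lab_store)}, require {at(lab), open(d_lab_store)}
    → {at(lab), key_at(k1,store), key_at(k2,office), open(d_lab_store)}
  through step 2 (unlock(d_lab_store)): drop {open(d_lab_store)}, keep {at(lab), key_at(k1,store), key_at(k2,office)}, require {have(k1), locked(d_lab_store)}
    → {at(lab), have(k1), key_at(k1,store), key_at(k2,office), locked(d_lab_store)}
  through step 1 (move(office,lab)): drop {at(lab)}, keep {have(k1), key_at(k1,store), key_at(k2,office), locked(d_lab_store)}, require {at(office), open(d_office_lab)}
    → {at(office), have(k1), key_at(k1,store), key_at(k2,office), locked(d_lab_store), open(d_office_lab)}

== RESULT ==
["at(office)", "have(k1)", "key_at(k1,store)", "key_at(k2,office)", "locked(d_lab_store)", "open(d_office_lab)"]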